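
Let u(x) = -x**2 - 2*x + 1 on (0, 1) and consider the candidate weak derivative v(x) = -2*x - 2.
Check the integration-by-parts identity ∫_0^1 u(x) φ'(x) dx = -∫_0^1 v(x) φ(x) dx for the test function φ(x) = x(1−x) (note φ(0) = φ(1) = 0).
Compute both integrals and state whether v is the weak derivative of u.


LHS = 1/2, RHS = 1/2. Yes, v = u' weakly.

u(x) = -x**2 - 2*x + 1, classical derivative u'(x) = -2*x - 2.
φ(x) = x(1−x), so φ'(x) = 1 - 2*x.
Note φ(0) = φ(1) = 0, so the boundary term u·φ vanishes.
LHS = ∫_0^1 u(x) φ'(x) dx = ∫_0^1 (2*x^3 + 3*x^2 - 4*x + 1) dx. Term by term:
  ∫_0^1 2*x^3 dx = 1/2;  ∫_0^1 3*x^2 dx = 1;  ∫_0^1 -4*x dx = -2;
  ∫_0^1 1 dx = 1.
Sum: 1/2 + 1 − 2 + 1 = 1/2.
So LHS = 1/2.
∫_0^1 v(x) φ(x) dx = ∫_0^1 (2*x^3 - 2*x) dx. Term by term:
  ∫_0^1 2*x^3 dx = 1/2;  ∫_0^1 -2*x dx = -1.
Sum: 1/2 − 1 = -1/2.
So RHS = -∫_0^1 v(x) φ(x) dx = 1/2.
LHS = RHS, so the identity holds for this test φ.
Moreover u is smooth here and v(x) = u'(x) = -2*x - 2 pointwise, so the identity holds for every test function. Hence v is the weak derivative of u.


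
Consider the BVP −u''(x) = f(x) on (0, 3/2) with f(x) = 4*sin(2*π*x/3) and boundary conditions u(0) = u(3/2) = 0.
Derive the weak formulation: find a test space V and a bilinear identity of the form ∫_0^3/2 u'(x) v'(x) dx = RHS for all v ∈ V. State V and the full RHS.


V = H^1_0(0, 3/2) (so v(0) = v(3/2) = 0); weak form: ∫_0^3/2 u'v' dx = ∫_0^3/2 (4*sin(2*π*x/3)) v dx for all v ∈ V.

Multiply both sides by a test function v and integrate from 0 to 3/2:
  ∫_0^3/2 −u''(x) v(x) dx = ∫_0^3/2 f(x) v(x) dx.
Integrate the LHS by parts once:
  ∫_0^3/2 −u'' v dx = −[u'(x) v(x)]_0^3/2 + ∫_0^3/2 u'(x) v'(x) dx.
Thus ∫_0^3/2 u'(x) v'(x) dx = ∫_0^3/2 f(x) v(x) dx + [u'(x) v(x)]_0^3/2.
Choose V so that boundary terms are either known or forced to vanish.
u is Dirichlet: u(0) = u(3/2) = 0. Let V = H^1_0(0, 3/2); then v(0) = v(3/2) = 0, and [u' v]_0^3/2 = 0.
Weak formulation: find u (satisfying any essential BC) such that ∫_0^3/2 u'(x) v'(x) dx = ∫_0^3/2 f v dx for all v ∈ V.
Substituting f(x) = 4*sin(2*π*x/3), the right-hand side is ∫_0^3/2 (4*sin(2*π*x/3)) v dx.


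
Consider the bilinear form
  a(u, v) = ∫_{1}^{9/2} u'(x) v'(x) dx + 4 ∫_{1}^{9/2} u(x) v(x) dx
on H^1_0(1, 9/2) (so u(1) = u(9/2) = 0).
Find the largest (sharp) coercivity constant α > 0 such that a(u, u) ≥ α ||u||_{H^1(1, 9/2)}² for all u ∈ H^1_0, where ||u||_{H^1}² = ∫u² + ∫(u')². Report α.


α = 1

Coercivity of a(·,·) on H^1_0(1, 9/2) means a(u, u) ≥ α ||u||_{H^1}² for every u ∈ H^1_0.
The interval has length L = 7/2, and Poincaré/coercivity depend only on L. Here a(u, u) = ∫(u')² + (4)·∫u².
Here c = 4 ≥ 1, so a(u,u) = ∫(u')² + c∫u² ≥ ∫(u')² + ∫u² = ||u||_{H^1}², i.e. α = 1 works. No larger α is possible: a(u,u) ≥ α||u||_{H^1}² means (1−α)∫(u')² ≥ (α−c)∫u², and for the modes u_n = sin(nπ(x−x₀)/L) (x₀ the left endpoint) one has ∫u_n²/∫(u_n')² = (L/(nπ))² → 0, so a(u_n,u_n)/||u_n||_{H^1}² → 1. Hence the optimal constant is α = 1.
Therefore α = 1.


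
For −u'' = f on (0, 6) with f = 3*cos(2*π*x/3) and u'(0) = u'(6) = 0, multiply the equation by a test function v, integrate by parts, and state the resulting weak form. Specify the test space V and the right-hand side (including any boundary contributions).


V = H^1(0, 6) (no boundary constraint on v; u is determined up to an additive constant); weak form: ∫_0^6 u'v' dx = ∫_0^6 (3*cos(2*π*x/3)) v dx for all v ∈ V.

Multiply both sides by a test function v and integrate from 0 to 6:
  ∫_0^6 −u''(x) v(x) dx = ∫_0^6 f(x) v(x) dx.
Integrate the LHS by parts once:
  ∫_0^6 −u'' v dx = −[u'(x) v(x)]_0^6 + ∫_0^6 u'(x) v'(x) dx.
Thus ∫_0^6 u'(x) v'(x) dx = ∫_0^6 f(x) v(x) dx + [u'(x) v(x)]_0^6.
Choose V so that boundary terms are either known or forced to vanish.
u has homogeneous Neumann: u'(0) = u'(6) = 0. So [u' v]_0^6 = 0·v(6) − 0·v(0) = 0 for any v; take V = H^1(0, 6).
Weak formulation: find u (satisfying any essential BC) such that ∫_0^6 u'(x) v'(x) dx = ∫_0^6 f v dx for all v ∈ V (homogeneous Neumann, so boundary terms vanish).
Substituting f(x) = 3*cos(2*π*x/3), the right-hand side is ∫_0^6 (3*cos(2*π*x/3)) v dx.
Compatibility check (pure Neumann): taking v ≡ 1 ∈ V gives 0 = ∫_0^6 f dx + (0) − (0), i.e. ∫_0^6 f dx must equal u'(0) − u'(6) = 0. Indeed ∫_0^6 (3*cos(2*π*x/3)) dx = 0, so the data are compatible. The solution is then unique only up to an additive constant (fix it e.g. by requiring ∫_0^6 u dx = 0).


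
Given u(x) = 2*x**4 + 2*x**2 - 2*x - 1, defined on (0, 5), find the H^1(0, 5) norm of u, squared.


||u||_{H^1}^2 = 106160375/63

The H^1 norm (squared) on an interval (0, L) is
  ||u||_{H^1}^2 = ∫_0^L u(x)^2 dx + ∫_0^L u'(x)^2 dx.
Compute u'(x) = 8*x**3 + 4*x - 2.
Then u(x)^2 = 4*x**8 + 8*x**6 - 8*x**5 - 8*x**3 + 4*x + 1 and u'(x)^2 = 64*x**6 + 64*x**4 - 32*x**3 + 16*x**2 - 16*x + 4.
Integrate each monomial from 0 to 5 using ∫_0^5 c·x^n dx = c·5^(n+1)/(n+1):
  ∫_0^5 u(x)^2 dx = ∫_0^5 (4*x^8 + 8*x^6 - 8*x^5 - 8*x^3 + 4*x + 1) dx. Term by term:
    ∫_0^5 4*x^8 dx = 7812500/9;  ∫_0^5 8*x^6 dx = 625000/7;  ∫_0^5 -8*x^5 dx = -62500/3;
    ∫_0^5 -8*x^3 dx = -1250;  ∫_0^5 4*x dx = 50;  ∫_0^5 1 dx = 5.
  Sum: 7812500/9 + 625000/7 − 62500/3 − 1250 + 50 + 5 = 58924715/63.
  ∫_0^5 u'(x)^2 dx = ∫_0^5 (64*x^6 + 64*x^4 - 32*x^3 + 16*x^2 - 16*x + 4) dx. Term by term:
    ∫_0^5 64*x^6 dx = 5000000/7;  ∫_0^5 64*x^4 dx = 40000;  ∫_0^5 -32*x^3 dx = -5000;
    ∫_0^5 16*x^2 dx = 2000/3;  ∫_0^5 -16*x dx = -200;  ∫_0^5 4 dx = 20.
  Sum: 5000000/7 + 40000 − 5000 + 2000/3 − 200 + 20 = 15745220/21.
Adding: ||u||_{H^1}^2 = 58924715/63 + 15745220/21 = 106160375/63.


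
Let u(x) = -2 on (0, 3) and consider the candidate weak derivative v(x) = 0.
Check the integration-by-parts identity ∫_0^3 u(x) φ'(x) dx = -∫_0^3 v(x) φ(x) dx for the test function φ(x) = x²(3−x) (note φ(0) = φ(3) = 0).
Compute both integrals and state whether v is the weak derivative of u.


LHS = 0, RHS = 0. Yes, v = u' weakly.

u(x) = -2, classical derivative u'(x) = 0.
φ(x) = x²(3−x), so φ'(x) = 3*x*(2 - x).
Note φ(0) = φ(3) = 0, so the boundary term u·φ vanishes.
LHS = ∫_0^3 u(x) φ'(x) dx = ∫_0^3 (6*x^2 - 12*x) dx. Term by term:
  ∫_0^3 6*x^2 dx = 54;  ∫_0^3 -12*x dx = -54.
Sum: 54 − 54 = 0.
So LHS = 0.
∫_0^3 v(x) φ(x) dx = ∫_0^3 (0) dx. Term by term:
  ∫_0^3 0 dx = 0.
So RHS = -∫_0^3 v(x) φ(x) dx = 0.
LHS = RHS, so the identity holds for this test φ.
Moreover u is smooth here and v(x) = u'(x) = 0 pointwise, so the identity holds for every test function. Hence v is the weak derivative of u.


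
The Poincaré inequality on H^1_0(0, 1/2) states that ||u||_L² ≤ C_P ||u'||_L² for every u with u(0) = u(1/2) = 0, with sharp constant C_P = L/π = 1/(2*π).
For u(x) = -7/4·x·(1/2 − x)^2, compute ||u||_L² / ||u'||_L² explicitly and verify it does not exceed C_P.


||u||_L² / ||u'||_L² = sqrt(14)/28 < C_P = 1/(2*π).

u(x) = -7/4·x·(1/2 − x)^2, so u'(x) = -21*x^2/4 + 7*x/2 - 7/16.
u(x) = -7/4·x·(1/2 − x)^2 vanishes at x = 0 and x = 1/2, so u ∈ H^1_0(0, 1/2). Differentiate via the product rule and integrate the resulting polynomials term by term.
  ∫_0^1/2 u² dx = ∫_0^1/2 (49*x^6/16 - 49*x^5/8 + 147*x^4/32 - 49*x^3/32 + 49*x^2/256) dx. Term by term:
    ∫_0^1/2 49*x^6/16 dx = 7/2048;  ∫_0^1/2 -49*x^5/8 dx = -49/3072;  ∫_0^1/2 147*x^4/32 dx = 147/5120;
    ∫_0^1/2 -49*x^3/32 dx = -49/2048;  ∫_0^1/2 49*x^2/256 dx = 49/6144.
  Sum: 7/2048 − 49/3072 + 147/5120 − 49/2048 + 49/6144 = 7/30720.
  ∫_0^1/2 (u')² dx = ∫_0^1/2 (441*x^4/16 - 147*x^3/4 + 539*x^2/32 - 49*x/16 + 49/256) dx. Term by term:
    ∫_0^1/2 441*x^4/16 dx = 441/2560;  ∫_0^1/2 -147*x^3/4 dx = -147/256;  ∫_0^1/2 539*x^2/32 dx = 539/768;
    ∫_0^1/2 -49*x/16 dx = -49/128;  ∫_0^1/2 49/256 dx = 49/512.
  Sum: 441/2560 − 147/256 + 539/768 − 49/128 + 49/512 = 49/3840.
∫_0^1/2 u² dx = 7/30720, so ||u||_L² = sqrt(210)/960.
∫_0^1/2 (u')² dx = 49/3840, so ||u'||_L² = 7*sqrt(15)/240.
Ratio ||u||_L² / ||u'||_L² = sqrt(14)/28.
Sharp Poincaré constant on H^1_0(0, 1/2) is C_P = L/π = 1/(2*π), achieved by sin(2*π·x).
A polynomial bump cannot attain the sharp Poincaré constant (only the first sine eigenfunction does), so the ratio is strictly less than C_P, consistent with ||u||_L² ≤ C_P ||u'||_L².


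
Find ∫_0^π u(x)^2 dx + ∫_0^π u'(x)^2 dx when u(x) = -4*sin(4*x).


||u||_{H^1(0,π)}^2 = 136*π

u'(x) = -16*cos(4*x).
Expand u² and (u')² and integrate term by term on (0, π), using: for integers n ≥ 1, ∫_0^π sin²(nx) dx = ∫_0^π cos²(nx) dx = π/2; for n ≠ n', ∫_0^π sin(nx)sin(n'x) dx = ∫_0^π cos(nx)cos(n'x) dx = 0; and by product-to-sum, ∫_0^π sin(nx)cos(n'x) dx = ½∫_0^π [sin((n+n')x) + sin((n−n')x)] dx, which is 0 when n+n' is even and 2n/(n²−n'²) when n+n' is odd (it need not vanish on (0, π)).
  u² squared terms: (-4)²·∫sin(4x)² dx = 16·π/2 = 8*π.
  So ∫_0^π u² dx = 8*π.
  (u')² squared terms: (-16)²·∫cos(4x)² dx = 256·π/2 = 128*π.
  So ∫_0^π (u')² dx = 128*π.
||u||_{H^1}^2 = (8*π) + (128*π) = 136*π.


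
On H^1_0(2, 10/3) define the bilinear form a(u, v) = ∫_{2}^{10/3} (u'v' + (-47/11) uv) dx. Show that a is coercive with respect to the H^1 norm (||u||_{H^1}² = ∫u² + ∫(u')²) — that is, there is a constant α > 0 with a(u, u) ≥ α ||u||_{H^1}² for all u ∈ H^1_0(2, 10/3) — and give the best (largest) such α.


α = (-752 + 99*π^2)/(11*(16 + 9*π^2))

Coercivity of a(·,·) on H^1_0(2, 10/3) means a(u, u) ≥ α ||u||_{H^1}² for every u ∈ H^1_0.
The interval has length L = 4/3, and Poincaré/coercivity depend only on L. Here a(u, u) = ∫(u')² + (-47/11)·∫u².
Here c = -47/11 < 0 with |c| < (π/L)² = 9*π^2/16, so coercivity still holds. The condition a(u,u) ≥ α||u||_{H^1}² reads (1−α)∫(u')² ≥ (α−c)∫u². Any admissible α is ≤ 1 (rapidly oscillating u have ∫u²/∫(u')² → 0), and α = 1 would force 0 ≥ (1−c)∫u², impossible since c < 1; so 1−α > 0. By the sharp Poincaré inequality on H^1_0 of an interval of length L, ∫(u')² ≥ (π/L)²∫u² with equality for the first sine mode sin(π(x−x₀)/L) (x₀ the left endpoint), so the inequality holds for all u iff (1−α)(π/L)² ≥ α − c, i.e. α ≤ ((π/L)² + c)/((π/L)² + 1) = (1 + c(L/π)²)/(1 + (L/π)²). (Direct route, valid since c ≤ 0: Poincaré gives c∫u² ≥ c(L/π)²∫(u')², so a(u,u) ≥ (1 + c(L/π)²)∫(u')², while ||u||_{H^1}² ≤ (1 + (L/π)²)∫(u')²; dividing yields the same α.) With (π/L)² = 9*π^2/16 and c = -47/11, the largest admissible constant is α = ((π/L)² + c)/((π/L)² + 1).
Simplifying, α = (-752 + 99*π^2)/(11*(16 + 9*π^2)).


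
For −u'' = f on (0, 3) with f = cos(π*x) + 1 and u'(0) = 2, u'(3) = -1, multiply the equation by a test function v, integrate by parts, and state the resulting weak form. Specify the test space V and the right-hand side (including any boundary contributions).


V = H^1(0, 3) (v unrestricted at boundary; u is determined up to an additive constant); weak form: ∫_0^3 u'v' dx = ∫_0^3 (cos(π*x) + 1) v dx − v(3) − 2·v(0) for all v ∈ V.

Multiply both sides by a test function v and integrate from 0 to 3:
  ∫_0^3 −u''(x) v(x) dx = ∫_0^3 f(x) v(x) dx.
Integrate the LHS by parts once:
  ∫_0^3 −u'' v dx = −[u'(x) v(x)]_0^3 + ∫_0^3 u'(x) v'(x) dx.
Thus ∫_0^3 u'(x) v'(x) dx = ∫_0^3 f(x) v(x) dx + [u'(x) v(x)]_0^3.
Choose V so that boundary terms are either known or forced to vanish.
u has inhomogeneous Neumann u'(0) = 2, u'(3) = -1. [u' v]_0^3 = (-1)·v(3) − (2)·v(0) = − v(3) − 2·v(0). Take V = H^1(0, 3); boundary term becomes part of RHS.
Weak formulation: find u (satisfying any essential BC) such that ∫_0^3 u'(x) v'(x) dx = ∫_0^3 f v dx − v(3) − 2·v(0) for all v ∈ V (Neumann data are natural BCs: they enter the RHS as boundary terms).
Substituting f(x) = cos(π*x) + 1, the right-hand side is ∫_0^3 (cos(π*x) + 1) v dx − v(3) − 2·v(0).
Compatibility check (pure Neumann): taking v ≡ 1 ∈ V gives 0 = ∫_0^3 f dx + (-1) − (2), i.e. ∫_0^3 f dx must equal u'(0) − u'(3) = 3. Indeed ∫_0^3 (cos(π*x) + 1) dx = 3, so the data are compatible. The solution is then unique only up to an additive constant (fix it e.g. by requiring ∫_0^3 u dx = 0).


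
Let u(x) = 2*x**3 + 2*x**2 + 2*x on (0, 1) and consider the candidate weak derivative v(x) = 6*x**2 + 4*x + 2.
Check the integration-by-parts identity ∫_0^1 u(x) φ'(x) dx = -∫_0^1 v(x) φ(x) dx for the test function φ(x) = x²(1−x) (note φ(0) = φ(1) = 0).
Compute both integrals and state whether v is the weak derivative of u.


LHS = -17/30, RHS = -17/30. Yes, v = u' weakly.

u(x) = 2*x**3 + 2*x**2 + 2*x, classical derivative u'(x) = 6*x**2 + 4*x + 2.
φ(x) = x²(1−x), so φ'(x) = x*(2 - 3*x).
Note φ(0) = φ(1) = 0, so the boundary term u·φ vanishes.
LHS = ∫_0^1 u(x) φ'(x) dx = ∫_0^1 (-6*x^5 - 2*x^4 - 2*x^3 + 4*x^2) dx. Term by term:
  ∫_0^1 -6*x^5 dx = -1;  ∫_0^1 -2*x^4 dx = -2/5;  ∫_0^1 -2*x^3 dx = -1/2;
  ∫_0^1 4*x^2 dx = 4/3.
Sum: -1 − 2/5 − 1/2 + 4/3 = -17/30.
So LHS = -17/30.
∫_0^1 v(x) φ(x) dx = ∫_0^1 (-6*x^5 + 2*x^4 + 2*x^3 + 2*x^2) dx. Term by term:
  ∫_0^1 -6*x^5 dx = -1;  ∫_0^1 2*x^4 dx = 2/5;  ∫_0^1 2*x^3 dx = 1/2;
  ∫_0^1 2*x^2 dx = 2/3.
Sum: -1 + 2/5 + 1/2 + 2/3 = 17/30.
So RHS = -∫_0^1 v(x) φ(x) dx = -17/30.
LHS = RHS, so the identity holds for this test φ.
Moreover u is smooth here and v(x) = u'(x) = 6*x**2 + 4*x + 2 pointwise, so the identity holds for every test function. Hence v is the weak derivative of u.


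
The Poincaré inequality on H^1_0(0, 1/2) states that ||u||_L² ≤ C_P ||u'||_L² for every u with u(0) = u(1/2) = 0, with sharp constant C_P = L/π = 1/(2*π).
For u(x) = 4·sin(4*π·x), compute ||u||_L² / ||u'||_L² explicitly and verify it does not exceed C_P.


||u||_L² / ||u'||_L² = 1/(4*π) < C_P = 1/(2*π).

u(x) = 4·sin(4*π·x), so u'(x) = 16*π*cos(4*π*x).
Writing u(x) = A·sin(kπx/L) with A = 4 and k = 2, use ∫_0^L sin²(kπx/L) dx = L/2 and ∫_0^L cos²(kπx/L) dx = L/2.
u² = 16·sin²(4*π·x) and (u')² = 256*π^2·cos²(4*π·x), and each of sin², cos² integrates to L/2 = 1/4 over (0, 1/2).
∫_0^1/2 u² dx = 4, so ||u||_L² = 2.
∫_0^1/2 (u')² dx = 64*π^2, so ||u'||_L² = 8*π.
Ratio ||u||_L² / ||u'||_L² = 1/(4*π).
Sharp Poincaré constant on H^1_0(0, 1/2) is C_P = L/π = 1/(2*π), achieved by sin(2*π·x).
This is the k = 2 harmonic; the ratio L/(kπ) is strictly less than C_P = L/π, consistent with the sharp inequality ||u||_L² ≤ C_P ||u'||_L².


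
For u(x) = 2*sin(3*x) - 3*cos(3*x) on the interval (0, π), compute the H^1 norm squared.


||u||_{H^1(0,π)}^2 = 65*π

u'(x) = 9*sin(3*x) + 6*cos(3*x).
Expand u² and (u')² and integrate term by term on (0, π), using: for integers n ≥ 1, ∫_0^π sin²(nx) dx = ∫_0^π cos²(nx) dx = π/2; for n ≠ n', ∫_0^π sin(nx)sin(n'x) dx = ∫_0^π cos(nx)cos(n'x) dx = 0; and by product-to-sum, ∫_0^π sin(nx)cos(n'x) dx = ½∫_0^π [sin((n+n')x) + sin((n−n')x)] dx, which is 0 when n+n' is even and 2n/(n²−n'²) when n+n' is odd (it need not vanish on (0, π)).
  u² squared terms: (-3)²·∫cos(3x)² dx = 9·π/2 = 9*π/2;  (2)²·∫sin(3x)² dx = 4·π/2 = 2*π.
  u² cross terms: 2·(-3)·(2)·∫cos(3x)·sin(3x) dx = -12·(0) = 0.
  So ∫_0^π u² dx = 9*π/2 + 2*π + 0 = 13*π/2.
  (u')² squared terms: (6)²·∫cos(3x)² dx = 36·π/2 = 18*π;  (9)²·∫sin(3x)² dx = 81·π/2 = 81*π/2.
  (u')² cross terms: 2·(6)·(9)·∫cos(3x)·sin(3x) dx = 108·(0) = 0.
  So ∫_0^π (u')² dx = 18*π + 81*π/2 + 0 = 117*π/2.
||u||_{H^1}^2 = (13*π/2) + (117*π/2) = 65*π.


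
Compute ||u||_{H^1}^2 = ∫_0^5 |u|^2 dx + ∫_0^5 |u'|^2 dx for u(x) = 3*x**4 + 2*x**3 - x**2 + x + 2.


||u||_{H^1}^2 = 31561050/7

The H^1 norm (squared) on an interval (0, L) is
  ||u||_{H^1}^2 = ∫_0^L u(x)^2 dx + ∫_0^L u'(x)^2 dx.
Compute u'(x) = 12*x**3 + 6*x**2 - 2*x + 1.
Then u(x)^2 = 9*x**8 + 12*x**7 - 2*x**6 + 2*x**5 + 17*x**4 + 6*x**3 - 3*x**2 + 4*x + 4 and u'(x)^2 = 144*x**6 + 144*x**5 - 12*x**4 + 16*x**2 - 4*x + 1.
Integrate each monomial from 0 to 5 using ∫_0^5 c·x^n dx = c·5^(n+1)/(n+1):
  ∫_0^5 u(x)^2 dx = ∫_0^5 (9*x^8 + 12*x^7 - 2*x^6 + 2*x^5 + 17*x^4 + 6*x^3 - 3*x^2 + 4*x + 4) dx. Term by term:
    ∫_0^5 9*x^8 dx = 1953125;  ∫_0^5 12*x^7 dx = 1171875/2;  ∫_0^5 -2*x^6 dx = -156250/7;
    ∫_0^5 2*x^5 dx = 15625/3;  ∫_0^5 17*x^4 dx = 10625;  ∫_0^5 6*x^3 dx = 1875/2;
    ∫_0^5 -3*x^2 dx = -125;  ∫_0^5 4*x dx = 50;  ∫_0^5 4 dx = 20.
  Sum: 1953125 + 1171875/2 − 156250/7 + 15625/3 + 10625 + 1875/2 − 125 + 50 + 20 = 53202595/21.
  ∫_0^5 u'(x)^2 dx = ∫_0^5 (144*x^6 + 144*x^5 - 12*x^4 + 16*x^2 - 4*x + 1) dx. Term by term:
    ∫_0^5 144*x^6 dx = 11250000/7;  ∫_0^5 144*x^5 dx = 375000;  ∫_0^5 -12*x^4 dx = -7500;
    ∫_0^5 16*x^2 dx = 2000/3;  ∫_0^5 -4*x dx = -50;  ∫_0^5 1 dx = 5.
  Sum: 11250000/7 + 375000 − 7500 + 2000/3 − 50 + 5 = 41480555/21.
Adding: ||u||_{H^1}^2 = 53202595/21 + 41480555/21 = 31561050/7.


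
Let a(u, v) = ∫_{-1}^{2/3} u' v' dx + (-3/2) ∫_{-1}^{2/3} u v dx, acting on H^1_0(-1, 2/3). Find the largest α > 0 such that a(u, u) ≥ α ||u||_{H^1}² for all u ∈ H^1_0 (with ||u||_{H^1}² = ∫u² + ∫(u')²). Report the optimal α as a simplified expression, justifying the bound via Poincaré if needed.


α = 3*(-25 + 6*π^2)/(2*(25 + 9*π^2))

Coercivity of a(·,·) on H^1_0(-1, 2/3) means a(u, u) ≥ α ||u||_{H^1}² for every u ∈ H^1_0.
The interval has length L = 5/3, and Poincaré/coercivity depend only on L. Here a(u, u) = ∫(u')² + (-3/2)·∫u².
Here c = -3/2 < 0 with |c| < (π/L)² = 9*π^2/25, so coercivity still holds. The condition a(u,u) ≥ α||u||_{H^1}² reads (1−α)∫(u')² ≥ (α−c)∫u². Any admissible α is ≤ 1 (rapidly oscillating u have ∫u²/∫(u')² → 0), and α = 1 would force 0 ≥ (1−c)∫u², impossible since c < 1; so 1−α > 0. By the sharp Poincaré inequality on H^1_0 of an interval of length L, ∫(u')² ≥ (π/L)²∫u² with equality for the first sine mode sin(π(x−x₀)/L) (x₀ the left endpoint), so the inequality holds for all u iff (1−α)(π/L)² ≥ α − c, i.e. α ≤ ((π/L)² + c)/((π/L)² + 1) = (1 + c(L/π)²)/(1 + (L/π)²). (Direct route, valid since c ≤ 0: Poincaré gives c∫u² ≥ c(L/π)²∫(u')², so a(u,u) ≥ (1 + c(L/π)²)∫(u')², while ||u||_{H^1}² ≤ (1 + (L/π)²)∫(u')²; dividing yields the same α.) With (π/L)² = 9*π^2/25 and c = -3/2, the largest admissible constant is α = ((π/L)² + c)/((π/L)² + 1).
Simplifying, α = 3*(-25 + 6*π^2)/(2*(25 + 9*π^2)).


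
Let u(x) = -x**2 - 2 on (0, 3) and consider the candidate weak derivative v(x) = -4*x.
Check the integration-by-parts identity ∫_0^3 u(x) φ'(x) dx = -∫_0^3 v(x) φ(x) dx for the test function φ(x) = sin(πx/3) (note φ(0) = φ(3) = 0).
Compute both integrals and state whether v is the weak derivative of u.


LHS = 18/π, RHS = 36/π. No, v is not the weak derivative of u.

u(x) = -x**2 - 2, classical derivative u'(x) = -2*x.
φ(x) = sin(πx/3), so φ'(x) = π*cos(π*x/3)/3.
Note φ(0) = φ(3) = 0, so the boundary term u·φ vanishes.
LHS = ∫_0^3 u(x) φ'(x) dx = ∫_0^3 (-π*x^2*cos(π*x/3)/3 - 2*π*cos(π*x/3)/3) dx. Term by term:
  ∫_0^3 -2*π*cos(π*x/3)/3 dx = 0;  ∫_0^3 -π*x^2*cos(π*x/3)/3 dx = 18/π.
Sum: 0 + 18/π = 18/π.
So LHS = 18/π.
∫_0^3 v(x) φ(x) dx = ∫_0^3 (-4*x*sin(π*x/3)) dx. Term by term:
  ∫_0^3 -4*x*sin(π*x/3) dx = -36/π.
So RHS = -∫_0^3 v(x) φ(x) dx = 36/π.
LHS − RHS = -18/π ≠ 0, so the identity fails.
(For a valid weak derivative the identity must hold for EVERY test function, in particular this one. The failure shows v is NOT the weak derivative of u.)
Correct weak derivative would be u'(x) = -2*x.


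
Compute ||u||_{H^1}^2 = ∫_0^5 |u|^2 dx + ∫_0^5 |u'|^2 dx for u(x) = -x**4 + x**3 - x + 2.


||u||_{H^1}^2 = 64339325/252

The H^1 norm (squared) on an interval (0, L) is
  ||u||_{H^1}^2 = ∫_0^L u(x)^2 dx + ∫_0^L u'(x)^2 dx.
Compute u'(x) = -4*x**3 + 3*x**2 - 1.
Then u(x)^2 = x**8 - 2*x**7 + x**6 + 2*x**5 - 6*x**4 + 4*x**3 + x**2 - 4*x + 4 and u'(x)^2 = 16*x**6 - 24*x**5 + 9*x**4 + 8*x**3 - 6*x**2 + 1.
Integrate each monomial from 0 to 5 using ∫_0^5 c·x^n dx = c·5^(n+1)/(n+1):
  ∫_0^5 u(x)^2 dx = ∫_0^5 (x^8 - 2*x^7 + x^6 + 2*x^5 - 6*x^4 + 4*x^3 + x^2 - 4*x + 4) dx. Term by term:
    ∫_0^5 x^8 dx = 1953125/9;  ∫_0^5 -2*x^7 dx = -390625/4;  ∫_0^5 x^6 dx = 78125/7;
    ∫_0^5 2*x^5 dx = 15625/3;  ∫_0^5 -6*x^4 dx = -3750;  ∫_0^5 4*x^3 dx = 625;
    ∫_0^5 x^2 dx = 125/3;  ∫_0^5 -4*x dx = -50;  ∫_0^5 4 dx = 20.
  Sum: 1953125/9 − 390625/4 + 78125/7 + 15625/3 − 3750 + 625 + 125/3 − 50 + 20 = 33418565/252.
  ∫_0^5 u'(x)^2 dx = ∫_0^5 (16*x^6 - 24*x^5 + 9*x^4 + 8*x^3 - 6*x^2 + 1) dx. Term by term:
    ∫_0^5 16*x^6 dx = 1250000/7;  ∫_0^5 -24*x^5 dx = -62500;  ∫_0^5 9*x^4 dx = 5625;
    ∫_0^5 8*x^3 dx = 1250;  ∫_0^5 -6*x^2 dx = -250;  ∫_0^5 1 dx = 5.
  Sum: 1250000/7 − 62500 + 5625 + 1250 − 250 + 5 = 858910/7.
Adding: ||u||_{H^1}^2 = 33418565/252 + 858910/7 = 64339325/252.


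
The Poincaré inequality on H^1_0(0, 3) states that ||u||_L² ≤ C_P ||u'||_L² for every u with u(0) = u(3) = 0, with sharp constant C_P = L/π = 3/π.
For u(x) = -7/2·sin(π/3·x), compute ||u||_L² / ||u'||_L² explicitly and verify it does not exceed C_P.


||u||_L² / ||u'||_L² = 3/π = C_P.

u(x) = -7/2·sin(π/3·x), so u'(x) = -7*π*cos(π*x/3)/6.
Writing u(x) = A·sin(kπx/L) with A = -7/2 and k = 1, use ∫_0^L sin²(kπx/L) dx = L/2 and ∫_0^L cos²(kπx/L) dx = L/2.
u² = 49/4·sin²(π/3·x) and (u')² = 49*π^2/36·cos²(π/3·x), and each of sin², cos² integrates to L/2 = 3/2 over (0, 3).
∫_0^3 u² dx = 147/8, so ||u||_L² = 7*sqrt(6)/4.
∫_0^3 (u')² dx = 49*π^2/24, so ||u'||_L² = 7*sqrt(6)*π/12.
Ratio ||u||_L² / ||u'||_L² = 3/π.
Sharp Poincaré constant on H^1_0(0, 3) is C_P = L/π = 3/π, achieved by sin(π/3·x).
This is the k = 1 eigenfunction (up to amplitude), so the ratio equals the sharp Poincaré constant exactly.


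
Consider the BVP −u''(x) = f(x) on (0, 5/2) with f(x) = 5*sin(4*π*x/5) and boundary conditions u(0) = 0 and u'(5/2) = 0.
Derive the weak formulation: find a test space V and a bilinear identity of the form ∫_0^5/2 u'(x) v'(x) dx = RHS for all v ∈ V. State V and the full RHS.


V = {v ∈ H^1(0, 5/2) : v(0) = 0} (test functions vanish at x = 0 where u is specified); weak form: ∫_0^5/2 u'v' dx = ∫_0^5/2 (5*sin(4*π*x/5)) v dx for all v ∈ V.

Multiply both sides by a test function v and integrate from 0 to 5/2:
  ∫_0^5/2 −u''(x) v(x) dx = ∫_0^5/2 f(x) v(x) dx.
Integrate the LHS by parts once:
  ∫_0^5/2 −u'' v dx = −[u'(x) v(x)]_0^5/2 + ∫_0^5/2 u'(x) v'(x) dx.
Thus ∫_0^5/2 u'(x) v'(x) dx = ∫_0^5/2 f(x) v(x) dx + [u'(x) v(x)]_0^5/2.
Choose V so that boundary terms are either known or forced to vanish.
Mixed BC: u(0) = 0 (Dirichlet) and u'(5/2) = 0 (Neumann). Define V = {v ∈ H^1(0, 5/2) : v(0) = 0}. Then [u' v]_0^5/2 = u'(5/2)·v(5/2) − u'(0)·0 = 0.
Weak formulation: find u (satisfying any essential BC) such that ∫_0^5/2 u'(x) v'(x) dx = ∫_0^5/2 f v dx for all v ∈ V (Dirichlet at 0 absorbed into V; the Neumann datum at x = 5/2 is zero, so no boundary term remains).
Substituting f(x) = 5*sin(4*π*x/5), the right-hand side is ∫_0^5/2 (5*sin(4*π*x/5)) v dx.


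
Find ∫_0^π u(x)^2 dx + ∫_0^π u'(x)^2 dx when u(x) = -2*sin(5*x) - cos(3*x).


||u||_{H^1(0,π)}^2 = 57*π

u'(x) = 3*sin(3*x) - 10*cos(5*x).
Expand u² and (u')² and integrate term by term on (0, π), using: for integers n ≥ 1, ∫_0^π sin²(nx) dx = ∫_0^π cos²(nx) dx = π/2; for n ≠ n', ∫_0^π sin(nx)sin(n'x) dx = ∫_0^π cos(nx)cos(n'x) dx = 0; and by product-to-sum, ∫_0^π sin(nx)cos(n'x) dx = ½∫_0^π [sin((n+n')x) + sin((n−n')x)] dx, which is 0 when n+n' is even and 2n/(n²−n'²) when n+n' is odd (it need not vanish on (0, π)).
  u² squared terms: (-1)²·∫cos(3x)² dx = 1·π/2 = π/2;  (-2)²·∫sin(5x)² dx = 4·π/2 = 2*π.
  u² cross terms: 2·(-1)·(-2)·∫cos(3x)·sin(5x) dx = 4·(0) = 0.
  So ∫_0^π u² dx = π/2 + 2*π + 0 = 5*π/2.
  (u')² squared terms: (-10)²·∫cos(5x)² dx = 100·π/2 = 50*π;  (3)²·∫sin(3x)² dx = 9·π/2 = 9*π/2.
  (u')² cross terms: 2·(-10)·(3)·∫cos(5x)·sin(3x) dx = -60·(0) = 0.
  So ∫_0^π (u')² dx = 50*π + 9*π/2 + 0 = 109*π/2.
||u||_{H^1}^2 = (5*π/2) + (109*π/2) = 57*π.


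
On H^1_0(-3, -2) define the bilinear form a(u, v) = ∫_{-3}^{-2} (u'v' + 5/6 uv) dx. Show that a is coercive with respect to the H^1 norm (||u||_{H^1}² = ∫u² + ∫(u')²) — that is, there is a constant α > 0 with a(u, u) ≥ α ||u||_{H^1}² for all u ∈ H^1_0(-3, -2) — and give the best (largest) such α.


α = (5/6 + π^2)/(1 + π^2)

Coercivity of a(·,·) on H^1_0(-3, -2) means a(u, u) ≥ α ||u||_{H^1}² for every u ∈ H^1_0.
The interval has length L = 1, and Poincaré/coercivity depend only on L. Here a(u, u) = ∫(u')² + (5/6)·∫u².
Here 0 < c = 5/6 < 1. The condition a(u,u) ≥ α||u||_{H^1}² reads (1−α)∫(u')² ≥ (α−c)∫u². Any admissible α is ≤ 1 (rapidly oscillating u have ∫u²/∫(u')² → 0), and α = 1 would force 0 ≥ (1−c)∫u², impossible since c < 1; so 1−α > 0. By the sharp Poincaré inequality on H^1_0 of an interval of length L, ∫(u')² ≥ (π/L)²∫u² with equality for the first sine mode sin(π(x−x₀)/L) (x₀ the left endpoint), so the inequality holds for all u iff (1−α)(π/L)² ≥ α − c, i.e. α ≤ ((π/L)² + c)/((π/L)² + 1) = (1 + c(L/π)²)/(1 + (L/π)²). With (π/L)² = π^2 and c = 5/6, the largest admissible constant is α = ((π/L)² + c)/((π/L)² + 1).
Simplifying, α = (5/6 + π^2)/(1 + π^2).


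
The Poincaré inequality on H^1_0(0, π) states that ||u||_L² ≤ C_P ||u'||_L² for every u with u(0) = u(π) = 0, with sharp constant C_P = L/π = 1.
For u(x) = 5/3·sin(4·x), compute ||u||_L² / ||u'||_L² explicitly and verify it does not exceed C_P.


||u||_L² / ||u'||_L² = 1/4 < C_P = 1.

u(x) = 5/3·sin(4·x), so u'(x) = 20*cos(4*x)/3.
Writing u(x) = A·sin(kπx/L) with A = 5/3 and k = 4, use ∫_0^L sin²(kπx/L) dx = L/2 and ∫_0^L cos²(kπx/L) dx = L/2.
u² = 25/9·sin²(4·x) and (u')² = 400/9·cos²(4·x), and each of sin², cos² integrates to L/2 = π/2 over (0, π).
∫_0^π u² dx = 25*π/18, so ||u||_L² = 5*sqrt(2)*sqrt(π)/6.
∫_0^π (u')² dx = 200*π/9, so ||u'||_L² = 10*sqrt(2)*sqrt(π)/3.
Ratio ||u||_L² / ||u'||_L² = 1/4.
Sharp Poincaré constant on H^1_0(0, π) is C_P = L/π = 1, achieved by sin(x).
This is the k = 4 harmonic; the ratio L/(kπ) is strictly less than C_P = L/π, consistent with the sharp inequality ||u||_L² ≤ C_P ||u'||_L².


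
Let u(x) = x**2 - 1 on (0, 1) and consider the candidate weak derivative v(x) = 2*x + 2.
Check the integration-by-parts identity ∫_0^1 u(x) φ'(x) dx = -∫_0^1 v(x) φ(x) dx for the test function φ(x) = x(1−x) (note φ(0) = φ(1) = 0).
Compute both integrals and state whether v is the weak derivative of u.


LHS = -1/6, RHS = -1/2. No, v is not the weak derivative of u.

u(x) = x**2 - 1, classical derivative u'(x) = 2*x.
φ(x) = x(1−x), so φ'(x) = 1 - 2*x.
Note φ(0) = φ(1) = 0, so the boundary term u·φ vanishes.
LHS = ∫_0^1 u(x) φ'(x) dx = ∫_0^1 (-2*x^3 + x^2 + 2*x - 1) dx. Term by term:
  ∫_0^1 -2*x^3 dx = -1/2;  ∫_0^1 x^2 dx = 1/3;  ∫_0^1 2*x dx = 1;
  ∫_0^1 -1 dx = -1.
Sum: -1/2 + 1/3 + 1 − 1 = -1/6.
So LHS = -1/6.
∫_0^1 v(x) φ(x) dx = ∫_0^1 (-2*x^3 + 2*x) dx. Term by term:
  ∫_0^1 -2*x^3 dx = -1/2;  ∫_0^1 2*x dx = 1.
Sum: -1/2 + 1 = 1/2.
So RHS = -∫_0^1 v(x) φ(x) dx = -1/2.
LHS − RHS = 1/3 ≠ 0, so the identity fails.
(For a valid weak derivative the identity must hold for EVERY test function, in particular this one. The failure shows v is NOT the weak derivative of u.)
Correct weak derivative would be u'(x) = 2*x.


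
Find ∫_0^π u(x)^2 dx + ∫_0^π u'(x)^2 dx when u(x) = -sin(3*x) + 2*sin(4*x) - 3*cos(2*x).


||u||_{H^1(0,π)}^2 = 36 + 123*π/2

u'(x) = 6*sin(2*x) - 3*cos(3*x) + 8*cos(4*x).
Expand u² and (u')² and integrate term by term on (0, π), using: for integers n ≥ 1, ∫_0^π sin²(nx) dx = ∫_0^π cos²(nx) dx = π/2; for n ≠ n', ∫_0^π sin(nx)sin(n'x) dx = ∫_0^π cos(nx)cos(n'x) dx = 0; and by product-to-sum, ∫_0^π sin(nx)cos(n'x) dx = ½∫_0^π [sin((n+n')x) + sin((n−n')x)] dx, which is 0 when n+n' is even and 2n/(n²−n'²) when n+n' is odd (it need not vanish on (0, π)).
  u² squared terms: (-1)²·∫sin(3x)² dx = 1·π/2 = π/2;  (-3)²·∫cos(2x)² dx = 9·π/2 = 9*π/2;  (2)²·∫sin(4x)² dx = 4·π/2 = 2*π.
  u² cross terms: 2·(-1)·(-3)·∫sin(3x)·cos(2x) dx = 6·(6/5) = 36/5;  2·(-1)·(2)·∫sin(3x)·sin(4x) dx = -4·(0) = 0;  2·(-3)·(2)·∫cos(2x)·sin(4x) dx = -12·(0) = 0.
  So ∫_0^π u² dx = π/2 + 9*π/2 + 2*π + 36/5 + 0 + 0 = 36/5 + 7*π.
  (u')² squared terms: (-3)²·∫cos(3x)² dx = 9·π/2 = 9*π/2;  (6)²·∫sin(2x)² dx = 36·π/2 = 18*π;  (8)²·∫cos(4x)² dx = 64·π/2 = 32*π.
  (u')² cross terms: 2·(-3)·(6)·∫cos(3x)·sin(2x) dx = -36·(-4/5) = 144/5;  2·(-3)·(8)·∫cos(3x)·cos(4x) dx = -48·(0) = 0;  2·(6)·(8)·∫sin(2x)·cos(4x) dx = 96·(0) = 0.
  So ∫_0^π (u')² dx = 9*π/2 + 18*π + 32*π + 144/5 + 0 + 0 = 144/5 + 109*π/2.
||u||_{H^1}^2 = (36/5 + 7*π) + (144/5 + 109*π/2) = 36 + 123*π/2.


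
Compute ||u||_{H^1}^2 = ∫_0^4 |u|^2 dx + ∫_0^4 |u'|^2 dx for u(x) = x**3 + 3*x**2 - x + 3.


||u||_{H^1}^2 = 1360664/105

The H^1 norm (squared) on an interval (0, L) is
  ||u||_{H^1}^2 = ∫_0^L u(x)^2 dx + ∫_0^L u'(x)^2 dx.
Compute u'(x) = 3*x**2 + 6*x - 1.
Then u(x)^2 = x**6 + 6*x**5 + 7*x**4 + 19*x**2 - 6*x + 9 and u'(x)^2 = 9*x**4 + 36*x**3 + 30*x**2 - 12*x + 1.
Integrate each monomial from 0 to 4 using ∫_0^4 c·x^n dx = c·4^(n+1)/(n+1):
  ∫_0^4 u(x)^2 dx = ∫_0^4 (x^6 + 6*x^5 + 7*x^4 + 19*x^2 - 6*x + 9) dx. Term by term:
    ∫_0^4 x^6 dx = 16384/7;  ∫_0^4 6*x^5 dx = 4096;  ∫_0^4 7*x^4 dx = 7168/5;
    ∫_0^4 19*x^2 dx = 1216/3;  ∫_0^4 -6*x dx = -48;  ∫_0^4 9 dx = 36.
  Sum: 16384/7 + 4096 + 7168/5 + 1216/3 − 48 + 36 = 867668/105.
  ∫_0^4 u'(x)^2 dx = ∫_0^4 (9*x^4 + 36*x^3 + 30*x^2 - 12*x + 1) dx. Term by term:
    ∫_0^4 9*x^4 dx = 9216/5;  ∫_0^4 36*x^3 dx = 2304;  ∫_0^4 30*x^2 dx = 640;
    ∫_0^4 -12*x dx = -96;  ∫_0^4 1 dx = 4.
  Sum: 9216/5 + 2304 + 640 − 96 + 4 = 23476/5.
Adding: ||u||_{H^1}^2 = 867668/105 + 23476/5 = 1360664/105.


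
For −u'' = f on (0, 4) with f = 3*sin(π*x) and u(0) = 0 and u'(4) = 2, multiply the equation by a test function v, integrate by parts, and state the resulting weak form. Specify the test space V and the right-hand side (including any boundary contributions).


V = {v ∈ H^1(0, 4) : v(0) = 0} (test functions vanish at x = 0 where u is specified); weak form: ∫_0^4 u'v' dx = ∫_0^4 (3*sin(π*x)) v dx + 2·v(4) for all v ∈ V.

Multiply both sides by a test function v and integrate from 0 to 4:
  ∫_0^4 −u''(x) v(x) dx = ∫_0^4 f(x) v(x) dx.
Integrate the LHS by parts once:
  ∫_0^4 −u'' v dx = −[u'(x) v(x)]_0^4 + ∫_0^4 u'(x) v'(x) dx.
Thus ∫_0^4 u'(x) v'(x) dx = ∫_0^4 f(x) v(x) dx + [u'(x) v(x)]_0^4.
Choose V so that boundary terms are either known or forced to vanish.
Mixed BC: u(0) = 0 (Dirichlet) and u'(4) = 2 (Neumann). Define V = {v ∈ H^1(0, 4) : v(0) = 0}. Then [u' v]_0^4 = u'(4)·v(4) − u'(0)·0 = 2·v(4).
Weak formulation: find u (satisfying any essential BC) such that ∫_0^4 u'(x) v'(x) dx = ∫_0^4 f v dx + 2·v(4) for all v ∈ V (Dirichlet at 0 absorbed into V; Neumann datum at x = 4 contributes the boundary term).
Substituting f(x) = 3*sin(π*x), the right-hand side is ∫_0^4 (3*sin(π*x)) v dx + 2·v(4).


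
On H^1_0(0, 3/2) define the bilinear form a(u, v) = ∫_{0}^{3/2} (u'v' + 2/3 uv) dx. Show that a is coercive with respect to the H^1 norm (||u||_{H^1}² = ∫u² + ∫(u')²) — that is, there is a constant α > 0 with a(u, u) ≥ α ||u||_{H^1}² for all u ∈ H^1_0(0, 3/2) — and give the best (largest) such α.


α = 2*(3 + 2*π^2)/(9 + 4*π^2)

Coercivity of a(·,·) on H^1_0(0, 3/2) means a(u, u) ≥ α ||u||_{H^1}² for every u ∈ H^1_0.
The interval has length L = 3/2, and Poincaré/coercivity depend only on L. Here a(u, u) = ∫(u')² + (2/3)·∫u².
Here 0 < c = 2/3 < 1. The condition a(u,u) ≥ α||u||_{H^1}² reads (1−α)∫(u')² ≥ (α−c)∫u². Any admissible α is ≤ 1 (rapidly oscillating u have ∫u²/∫(u')² → 0), and α = 1 would force 0 ≥ (1−c)∫u², impossible since c < 1; so 1−α > 0. By the sharp Poincaré inequality on H^1_0 of an interval of length L, ∫(u')² ≥ (π/L)²∫u² with equality for the first sine mode sin(π(x−x₀)/L) (x₀ the left endpoint), so the inequality holds for all u iff (1−α)(π/L)² ≥ α − c, i.e. α ≤ ((π/L)² + c)/((π/L)² + 1) = (1 + c(L/π)²)/(1 + (L/π)²). With (π/L)² = 4*π^2/9 and c = 2/3, the largest admissible constant is α = ((π/L)² + c)/((π/L)² + 1).
Simplifying, α = 2*(3 + 2*π^2)/(9 + 4*π^2).


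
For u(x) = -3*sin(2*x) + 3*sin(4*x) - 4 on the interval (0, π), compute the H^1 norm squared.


||u||_{H^1(0,π)}^2 = 115*π

u'(x) = -6*cos(2*x) + 12*cos(4*x).
Expand u² and (u')² and integrate term by term on (0, π), using: for integers n ≥ 1, ∫_0^π sin²(nx) dx = ∫_0^π cos²(nx) dx = π/2; for n ≠ n', ∫_0^π sin(nx)sin(n'x) dx = ∫_0^π cos(nx)cos(n'x) dx = 0; and by product-to-sum, ∫_0^π sin(nx)cos(n'x) dx = ½∫_0^π [sin((n+n')x) + sin((n−n')x)] dx, which is 0 when n+n' is even and 2n/(n²−n'²) when n+n' is odd (it need not vanish on (0, π)). For the constant mode: ∫_0^π 1 dx = π, ∫_0^π cos(nx) dx = 0, ∫_0^π sin(nx) dx = (1−(−1)^n)/n.
  u² squared terms: (-4)²·∫1 dx = 16·π = 16*π;  (-3)²·∫sin(2x)² dx = 9·π/2 = 9*π/2;  (3)²·∫sin(4x)² dx = 9·π/2 = 9*π/2.
  u² cross terms: 2·(-4)·(-3)·∫1·sin(2x) dx = 24·(0) = 0;  2·(-4)·(3)·∫1·sin(4x) dx = -24·(0) = 0;  2·(-3)·(3)·∫sin(2x)·sin(4x) dx = -18·(0) = 0.
  So ∫_0^π u² dx = 16*π + 9*π/2 + 9*π/2 + 0 + 0 + 0 = 25*π.
  (u')² squared terms: (-6)²·∫cos(2x)² dx = 36·π/2 = 18*π;  (12)²·∫cos(4x)² dx = 144·π/2 = 72*π.
  (u')² cross terms: 2·(-6)·(12)·∫cos(2x)·cos(4x) dx = -144·(0) = 0.
  So ∫_0^π (u')² dx = 18*π + 72*π + 0 = 90*π.
||u||_{H^1}^2 = (25*π) + (90*π) = 115*π.


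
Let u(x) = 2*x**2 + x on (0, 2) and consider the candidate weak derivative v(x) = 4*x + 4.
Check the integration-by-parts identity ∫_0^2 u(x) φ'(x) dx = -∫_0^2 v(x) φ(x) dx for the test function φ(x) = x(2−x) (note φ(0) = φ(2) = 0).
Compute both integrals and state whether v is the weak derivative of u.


LHS = -20/3, RHS = -32/3. No, v is not the weak derivative of u.

u(x) = 2*x**2 + x, classical derivative u'(x) = 4*x + 1.
φ(x) = x(2−x), so φ'(x) = 2 - 2*x.
Note φ(0) = φ(2) = 0, so the boundary term u·φ vanishes.
LHS = ∫_0^2 u(x) φ'(x) dx = ∫_0^2 (-4*x^3 + 2*x^2 + 2*x) dx. Term by term:
  ∫_0^2 -4*x^3 dx = -16;  ∫_0^2 2*x^2 dx = 16/3;  ∫_0^2 2*x dx = 4.
Sum: -16 + 16/3 + 4 = -20/3.
So LHS = -20/3.
∫_0^2 v(x) φ(x) dx = ∫_0^2 (-4*x^3 + 4*x^2 + 8*x) dx. Term by term:
  ∫_0^2 -4*x^3 dx = -16;  ∫_0^2 4*x^2 dx = 32/3;  ∫_0^2 8*x dx = 16.
Sum: -16 + 32/3 + 16 = 32/3.
So RHS = -∫_0^2 v(x) φ(x) dx = -32/3.
LHS − RHS = 4 ≠ 0, so the identity fails.
(For a valid weak derivative the identity must hold for EVERY test function, in particular this one. The failure shows v is NOT the weak derivative of u.)
Correct weak derivative would be u'(x) = 4*x + 1.


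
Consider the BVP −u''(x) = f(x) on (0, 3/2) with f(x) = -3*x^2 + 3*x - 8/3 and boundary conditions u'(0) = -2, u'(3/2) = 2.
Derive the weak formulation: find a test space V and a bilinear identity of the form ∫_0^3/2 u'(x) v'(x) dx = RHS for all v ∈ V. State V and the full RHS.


V = H^1(0, 3/2) (v unrestricted at boundary; u is determined up to an additive constant); weak form: ∫_0^3/2 u'v' dx = ∫_0^3/2 (-3*x^2 + 3*x - 8/3) v dx + 2·v(3/2) + 2·v(0) for all v ∈ V.

Multiply both sides by a test function v and integrate from 0 to 3/2:
  ∫_0^3/2 −u''(x) v(x) dx = ∫_0^3/2 f(x) v(x) dx.
Integrate the LHS by parts once:
  ∫_0^3/2 −u'' v dx = −[u'(x) v(x)]_0^3/2 + ∫_0^3/2 u'(x) v'(x) dx.
Thus ∫_0^3/2 u'(x) v'(x) dx = ∫_0^3/2 f(x) v(x) dx + [u'(x) v(x)]_0^3/2.
Choose V so that boundary terms are either known or forced to vanish.
u has inhomogeneous Neumann u'(0) = -2, u'(3/2) = 2. [u' v]_0^3/2 = (2)·v(3/2) − (-2)·v(0) = 2·v(3/2) + 2·v(0). Take V = H^1(0, 3/2); boundary term becomes part of RHS.
Weak formulation: find u (satisfying any essential BC) such that ∫_0^3/2 u'(x) v'(x) dx = ∫_0^3/2 f v dx + 2·v(3/2) + 2·v(0) for all v ∈ V (Neumann data are natural BCs: they enter the RHS as boundary terms).
Substituting f(x) = -3*x^2 + 3*x - 8/3, the right-hand side is ∫_0^3/2 (-3*x^2 + 3*x - 8/3) v dx + 2·v(3/2) + 2·v(0).
Compatibility check (pure Neumann): taking v ≡ 1 ∈ V gives 0 = ∫_0^3/2 f dx + (2) − (-2), i.e. ∫_0^3/2 f dx must equal u'(0) − u'(3/2) = -4. Indeed ∫_0^3/2 (-3*x^2 + 3*x - 8/3) dx = -4, so the data are compatible. The solution is then unique only up to an additive constant (fix it e.g. by requiring ∫_0^3/2 u dx = 0).


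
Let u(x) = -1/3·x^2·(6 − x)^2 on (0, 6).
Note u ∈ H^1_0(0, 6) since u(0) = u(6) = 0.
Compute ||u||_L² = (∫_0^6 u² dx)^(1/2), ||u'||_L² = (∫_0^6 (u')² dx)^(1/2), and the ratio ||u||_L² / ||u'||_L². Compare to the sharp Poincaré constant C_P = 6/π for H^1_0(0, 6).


||u||_L² / ||u'||_L² = sqrt(3) < C_P = 6/π.

u(x) = -1/3·x^2·(6 − x)^2, so u'(x) = 4*x*(-x^2 + 9*x - 18)/3.
u(x) = -1/3·x^2·(6 − x)^2 vanishes at x = 0 and x = 6, so u ∈ H^1_0(0, 6). Differentiate via the product rule and integrate the resulting polynomials term by term.
  ∫_0^6 u² dx = ∫_0^6 (x^8/9 - 8*x^7/3 + 24*x^6 - 96*x^5 + 144*x^4) dx. Term by term:
    ∫_0^6 x^8/9 dx = 124416;  ∫_0^6 -8*x^7/3 dx = -559872;  ∫_0^6 24*x^6 dx = 6718464/7;
    ∫_0^6 -96*x^5 dx = -746496;  ∫_0^6 144*x^4 dx = 1119744/5.
  Sum: 124416 − 559872 + 6718464/7 − 746496 + 1119744/5 = 62208/35.
  ∫_0^6 (u')² dx = ∫_0^6 (16*x^6/9 - 32*x^5 + 208*x^4 - 576*x^3 + 576*x^2) dx. Term by term:
    ∫_0^6 16*x^6/9 dx = 497664/7;  ∫_0^6 -32*x^5 dx = -248832;  ∫_0^6 208*x^4 dx = 1617408/5;
    ∫_0^6 -576*x^3 dx = -186624;  ∫_0^6 576*x^2 dx = 41472.
  Sum: 497664/7 − 248832 + 1617408/5 − 186624 + 41472 = 20736/35.
∫_0^6 u² dx = 62208/35, so ||u||_L² = 144*sqrt(105)/35.
∫_0^6 (u')² dx = 20736/35, so ||u'||_L² = 144*sqrt(35)/35.
Ratio ||u||_L² / ||u'||_L² = sqrt(3).
Sharp Poincaré constant on H^1_0(0, 6) is C_P = L/π = 6/π, achieved by sin(π/6·x).
A polynomial bump cannot attain the sharp Poincaré constant (only the first sine eigenfunction does), so the ratio is strictly less than C_P, consistent with ||u||_L² ≤ C_P ||u'||_L².


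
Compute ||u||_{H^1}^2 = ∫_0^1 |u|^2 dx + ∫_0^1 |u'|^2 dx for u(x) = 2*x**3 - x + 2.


||u||_{H^1}^2 = 872/105

The H^1 norm (squared) on an interval (0, L) is
  ||u||_{H^1}^2 = ∫_0^L u(x)^2 dx + ∫_0^L u'(x)^2 dx.
Compute u'(x) = 6*x**2 - 1.
Then u(x)^2 = 4*x**6 - 4*x**4 + 8*x**3 + x**2 - 4*x + 4 and u'(x)^2 = 36*x**4 - 12*x**2 + 1.
Integrate each monomial from 0 to 1 using ∫_0^1 c·x^n dx = c·1^(n+1)/(n+1):
  ∫_0^1 u(x)^2 dx = ∫_0^1 (4*x^6 - 4*x^4 + 8*x^3 + x^2 - 4*x + 4) dx. Term by term:
    ∫_0^1 4*x^6 dx = 4/7;  ∫_0^1 -4*x^4 dx = -4/5;  ∫_0^1 8*x^3 dx = 2;
    ∫_0^1 x^2 dx = 1/3;  ∫_0^1 -4*x dx = -2;  ∫_0^1 4 dx = 4.
  Sum: 4/7 − 4/5 + 2 + 1/3 − 2 + 4 = 431/105.
  ∫_0^1 u'(x)^2 dx = ∫_0^1 (36*x^4 - 12*x^2 + 1) dx. Term by term:
    ∫_0^1 36*x^4 dx = 36/5;  ∫_0^1 -12*x^2 dx = -4;  ∫_0^1 1 dx = 1.
  Sum: 36/5 − 4 + 1 = 21/5.
Adding: ||u||_{H^1}^2 = 431/105 + 21/5 = 872/105.
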